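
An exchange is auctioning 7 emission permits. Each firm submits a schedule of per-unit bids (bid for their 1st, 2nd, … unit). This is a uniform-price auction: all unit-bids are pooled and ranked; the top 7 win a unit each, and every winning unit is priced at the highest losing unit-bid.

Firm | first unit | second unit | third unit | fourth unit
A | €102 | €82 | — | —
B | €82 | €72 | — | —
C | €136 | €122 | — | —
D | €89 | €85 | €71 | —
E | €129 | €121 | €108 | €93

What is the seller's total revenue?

Total revenue: €623

Pooled unit-bids ranked (top 7): 136 (C-1), 129 (E-1), 122 (C-2), 121 (E-2), 108 (E-3), 102 (A-1), 93 (E-4)
The (k+1)-th unit-bid is €89.
Allocation: A 1, C 2, E 4. Every unit priced at €89.
Revenue = 7 × 89 = €623.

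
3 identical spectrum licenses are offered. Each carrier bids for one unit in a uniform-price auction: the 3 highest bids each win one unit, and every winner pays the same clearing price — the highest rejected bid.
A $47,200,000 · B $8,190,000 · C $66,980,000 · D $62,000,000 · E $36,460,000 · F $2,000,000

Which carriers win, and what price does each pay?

Ordering the bids: 66,980,000 (C), 62,000,000 (D), 47,200,000 (A), 36,460,000 (E), 8,190,000 (B), …
Winners (3 units): C, D, A.
Highest unsuccessful bid: $36,460,000 → clearing price.

C, D, A; each pays $36,460,000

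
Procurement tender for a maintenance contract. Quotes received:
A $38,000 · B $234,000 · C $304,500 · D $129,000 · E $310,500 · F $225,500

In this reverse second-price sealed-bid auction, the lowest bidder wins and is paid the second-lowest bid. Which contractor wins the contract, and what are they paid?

A is paid $129,000

Rule: the lowest bidder wins and is paid the second-lowest bid.
Sorting bids: 38,000 (A) < 129,000 (D) < 225,500 (F) < 234,000 (B) < 304,500 (C) < 310,500 (E)
Second-price: A is paid D's bid of $129,000.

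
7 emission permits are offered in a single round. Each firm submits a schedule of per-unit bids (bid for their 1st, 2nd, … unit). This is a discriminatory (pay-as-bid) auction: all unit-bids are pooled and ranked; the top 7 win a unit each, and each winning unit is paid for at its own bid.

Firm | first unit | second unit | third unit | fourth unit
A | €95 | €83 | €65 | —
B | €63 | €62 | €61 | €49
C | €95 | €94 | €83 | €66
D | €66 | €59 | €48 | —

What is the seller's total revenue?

Total revenue: €582

All unit-bids, highest first — top 7: 95 (A-1), 95 (C-1), 94 (C-2), 83 (A-2), 83 (C-3), 66 (C-4), 66 (D-1)
Next rejected bid: €65 (not a price — pay-as-bid).
Each winning unit pays its own bid.
Revenue = 95 + 95 + 94 + 83 + 83 + 66 + 66 = €582.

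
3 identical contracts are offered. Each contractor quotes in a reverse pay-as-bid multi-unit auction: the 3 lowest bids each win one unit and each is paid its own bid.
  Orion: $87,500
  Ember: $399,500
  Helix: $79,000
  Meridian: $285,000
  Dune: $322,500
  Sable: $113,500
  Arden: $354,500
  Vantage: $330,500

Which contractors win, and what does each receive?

Ordering the bids: 79,000 (Helix), 87,500 (Orion), 113,500 (Sable), 285,000 (Meridian), 322,500 (Dune), …
The 3 lowest are Helix, Orion, Sable.
Each winner is paid its own bid: Helix $79,000, Orion $87,500, Sable $113,500.

Helix $79,000, Orion $87,500, Sable $113,500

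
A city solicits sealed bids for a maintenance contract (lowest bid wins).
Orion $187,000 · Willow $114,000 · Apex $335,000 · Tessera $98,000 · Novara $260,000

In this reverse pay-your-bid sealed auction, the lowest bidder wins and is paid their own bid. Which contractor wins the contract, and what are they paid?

Sorting bids: 98,000 (Tessera) < 114,000 (Willow) < 187,000 (Orion) < 260,000 (Novara) < 335,000 (Apex)
Tessera is lowest → is paid own bid, $98,000.

Tessera is paid $98,000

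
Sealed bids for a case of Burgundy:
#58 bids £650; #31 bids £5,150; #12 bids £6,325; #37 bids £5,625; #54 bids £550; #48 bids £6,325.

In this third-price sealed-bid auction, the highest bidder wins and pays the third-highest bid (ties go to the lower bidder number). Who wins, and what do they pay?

Rule: the highest bidder wins and pays the third-highest bid.
Bids ranked: 6,325 (#12) > 6,325 (#48) > 5,625 (#37) > 5,150 (#31) > 650 (#58) > 550 (#54)
#12 and #48 tie at £6,325; tie-break gives it to #12.
#12 is highest; pays the third-highest bid, £5,625.

#12 pays £5,625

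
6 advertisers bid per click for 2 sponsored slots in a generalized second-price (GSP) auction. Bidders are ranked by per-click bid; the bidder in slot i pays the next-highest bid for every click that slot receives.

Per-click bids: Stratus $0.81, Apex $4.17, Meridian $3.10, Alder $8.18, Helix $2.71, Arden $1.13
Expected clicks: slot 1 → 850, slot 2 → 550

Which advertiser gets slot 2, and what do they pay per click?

Apex; $3.10 per click

Per-click bids in order: $8.18 (Alder) > $4.17 (Apex) > $3.10 (Meridian) > …
Slot 2 goes to the second-ranked bidder, Apex, who pays the next bid down: $3.10/click.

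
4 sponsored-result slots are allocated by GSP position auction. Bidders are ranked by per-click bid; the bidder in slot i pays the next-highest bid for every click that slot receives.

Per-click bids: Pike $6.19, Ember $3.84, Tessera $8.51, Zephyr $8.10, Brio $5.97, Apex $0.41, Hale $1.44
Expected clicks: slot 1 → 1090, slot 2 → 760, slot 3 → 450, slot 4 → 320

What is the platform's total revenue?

Total revenue: $17448.70

Per-click bids in order: $8.51 (Tessera) > $8.10 (Zephyr) > $6.19 (Pike) > $5.97 (Brio) > $3.84 (Ember) > …
Slot 1: Tessera pays $8.10 × 1090 = $8829.00
Slot 2: Zephyr pays $6.19 × 760 = $4704.40
Slot 3: Pike pays $5.97 × 450 = $2686.50
Slot 4: Brio pays $3.84 × 320 = $1228.80
Total = $17448.70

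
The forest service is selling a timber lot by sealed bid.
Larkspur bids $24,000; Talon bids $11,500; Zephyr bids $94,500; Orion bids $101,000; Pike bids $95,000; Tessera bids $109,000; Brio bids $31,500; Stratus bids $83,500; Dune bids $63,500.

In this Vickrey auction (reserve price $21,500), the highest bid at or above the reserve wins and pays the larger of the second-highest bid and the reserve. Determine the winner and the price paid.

Tessera pays $101,000

Bids in order: 109,000 (Tessera) > 101,000 (Orion) > 95,000 (Pike) > 94,500 (Zephyr) > 83,500 (Stratus) > 63,500 (Dune) > …
Highest eligible bid: Tessera at $109,000.
max(second-highest $101,000, reserve $21,500) = $101,000; the reserve does not bind.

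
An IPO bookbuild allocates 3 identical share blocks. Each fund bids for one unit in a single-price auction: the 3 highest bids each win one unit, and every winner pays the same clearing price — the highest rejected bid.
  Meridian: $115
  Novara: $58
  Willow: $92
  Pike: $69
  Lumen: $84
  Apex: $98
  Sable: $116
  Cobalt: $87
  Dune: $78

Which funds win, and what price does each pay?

Bids ranked high→low: 116 (Sable), 115 (Meridian), 98 (Apex), 92 (Willow), 87 (Cobalt), …
Winners (3 units): Sable, Meridian, Apex.
Highest unsuccessful bid: $92 → clearing price.

Sable, Meridian, Apex; each pays $92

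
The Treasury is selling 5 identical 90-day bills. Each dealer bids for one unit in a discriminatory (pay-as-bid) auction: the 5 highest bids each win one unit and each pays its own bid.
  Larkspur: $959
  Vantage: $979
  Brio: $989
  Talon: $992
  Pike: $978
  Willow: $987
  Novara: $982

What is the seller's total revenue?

Bids ranked high→low: 992 (Talon), 989 (Brio), 987 (Willow), 982 (Novara), 979 (Vantage), 978 (Pike), 959 (Larkspur)
Winners (5 units): Talon, Brio, Willow, Novara, Vantage.
Total revenue = 992 + 989 + 987 + 982 + 979 = $4,929.

Total revenue: $4,929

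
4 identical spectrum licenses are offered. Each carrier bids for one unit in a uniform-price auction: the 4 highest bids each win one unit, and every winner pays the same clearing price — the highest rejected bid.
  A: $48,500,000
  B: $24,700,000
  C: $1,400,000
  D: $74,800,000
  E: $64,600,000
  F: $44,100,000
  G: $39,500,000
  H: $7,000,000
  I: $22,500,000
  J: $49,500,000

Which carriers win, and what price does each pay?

D, E, J, A; each pays $44,100,000

Ordering the bids: 74,800,000 (D), 64,600,000 (E), 49,500,000 (J), 48,500,000 (A), 44,100,000 (F), 39,500,000 (G), …
The 4 highest are D, E, J, A.
Highest unsuccessful bid: $44,100,000 → clearing price.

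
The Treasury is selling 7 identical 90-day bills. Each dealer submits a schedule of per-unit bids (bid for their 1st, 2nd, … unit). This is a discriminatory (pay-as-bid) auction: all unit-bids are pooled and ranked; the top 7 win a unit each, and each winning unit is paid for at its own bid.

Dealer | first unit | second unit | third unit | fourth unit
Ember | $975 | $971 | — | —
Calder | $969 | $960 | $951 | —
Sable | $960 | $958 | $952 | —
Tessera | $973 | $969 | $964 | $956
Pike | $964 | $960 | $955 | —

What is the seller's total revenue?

Pooled unit-bids ranked (top 7): 975 (Ember-1), 973 (Tessera-1), 971 (Ember-2), 969 (Calder-1), 969 (Tessera-2), 964 (Tessera-3), 964 (Pike-1)
Next rejected bid: $960 (not a price — pay-as-bid).
Each winning unit pays its own bid.
Revenue = 975 + 973 + 971 + 969 + 969 + 964 + 964 = $6,785.

Total revenue: $6,785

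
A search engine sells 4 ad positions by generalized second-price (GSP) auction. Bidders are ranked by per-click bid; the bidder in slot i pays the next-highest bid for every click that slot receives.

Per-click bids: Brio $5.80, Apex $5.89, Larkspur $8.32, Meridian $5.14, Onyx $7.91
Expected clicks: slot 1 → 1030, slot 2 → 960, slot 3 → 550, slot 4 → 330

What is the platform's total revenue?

Per-click bids in order: $8.32 (Larkspur) > $7.91 (Onyx) > $5.89 (Apex) > $5.80 (Brio) > $5.14 (Meridian)
Slot 1: Larkspur pays $7.91 × 1030 = $8147.30
Slot 2: Onyx pays $5.89 × 960 = $5654.40
Slot 3: Apex pays $5.80 × 550 = $3190.00
Slot 4: Brio pays $5.14 × 330 = $1696.20
Total = $18687.90

Total revenue: $18687.90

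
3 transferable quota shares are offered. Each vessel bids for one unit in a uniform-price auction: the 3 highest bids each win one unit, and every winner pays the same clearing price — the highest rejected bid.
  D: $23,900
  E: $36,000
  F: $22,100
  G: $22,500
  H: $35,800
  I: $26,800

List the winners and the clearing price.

Ordering the bids: 36,000 (E), 35,800 (H), 26,800 (I), 23,900 (D), 22,500 (G), …
Winners (3 units): E, H, I.
First losing bid is D's $23,900, which sets the uniform price.

E, H, I; each pays $23,900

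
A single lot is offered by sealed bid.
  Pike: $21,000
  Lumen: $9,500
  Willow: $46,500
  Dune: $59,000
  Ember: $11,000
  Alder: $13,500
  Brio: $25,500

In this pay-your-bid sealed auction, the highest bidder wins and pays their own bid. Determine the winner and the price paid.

Bids in order: 59,000 (Dune) > 46,500 (Willow) > 25,500 (Brio) > 21,000 (Pike) > 13,500 (Alder) > 11,000 (Ember) > …
First-price: Dune pays what they bid, $59,000.

Dune pays $59,000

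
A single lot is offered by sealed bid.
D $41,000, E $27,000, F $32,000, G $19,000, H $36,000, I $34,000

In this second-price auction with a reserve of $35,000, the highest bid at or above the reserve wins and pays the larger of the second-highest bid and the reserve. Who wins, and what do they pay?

Sorting bids: 41,000 (D) > 36,000 (H) > 34,000 (I) > 32,000 (F) > 27,000 (E) > 19,000 (G)
Highest eligible bid: D at $41,000.
Second-highest bid $36,000 exceeds the reserve $35,000 → payment $36,000.

D pays $36,000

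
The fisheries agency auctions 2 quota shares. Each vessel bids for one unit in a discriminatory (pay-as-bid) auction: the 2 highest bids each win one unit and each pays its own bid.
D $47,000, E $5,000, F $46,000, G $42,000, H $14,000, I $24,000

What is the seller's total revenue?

Total revenue: $93,000

Ordering the bids: 47,000 (D), 46,000 (F), 42,000 (G), 24,000 (I), …
The 2 highest are D, F.
Total revenue = 47,000 + 46,000 = $93,000.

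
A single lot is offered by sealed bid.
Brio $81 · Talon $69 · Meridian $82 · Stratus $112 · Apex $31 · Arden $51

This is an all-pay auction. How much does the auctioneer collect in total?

Total revenue: $426

All-pay auction: the highest bidder wins the item, but every bidder pays their own bid.
Bids ranked: 112 (Stratus) > 82 (Meridian) > 81 (Brio) > 69 (Talon) > 51 (Arden) > 31 (Apex)
Every bidder forfeits their bid regardless of winning.
Revenue = 81 + 69 + 82 + 112 + 31 + 51 = $426.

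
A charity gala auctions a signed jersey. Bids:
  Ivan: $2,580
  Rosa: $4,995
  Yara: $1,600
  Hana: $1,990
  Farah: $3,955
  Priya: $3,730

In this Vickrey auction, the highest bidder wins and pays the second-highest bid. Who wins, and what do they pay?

Bids ranked: 4,995 (Rosa) > 3,955 (Farah) > 3,730 (Priya) > 2,580 (Ivan) > 1,990 (Hana) > 1,600 (Yara)
Second-price: Rosa pays Farah's bid of $3,955.

Rosa pays $3,955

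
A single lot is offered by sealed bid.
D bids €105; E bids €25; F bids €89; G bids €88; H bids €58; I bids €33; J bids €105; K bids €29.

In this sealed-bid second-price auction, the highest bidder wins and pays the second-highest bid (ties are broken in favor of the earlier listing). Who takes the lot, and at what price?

Bids ranked: 105 (D) > 105 (J) > 89 (F) > 88 (G) > 58 (H) > 33 (I) > …
Tie at €105 → D wins by tie-break.
D is highest; pays the second-highest bid, €105.

D pays €105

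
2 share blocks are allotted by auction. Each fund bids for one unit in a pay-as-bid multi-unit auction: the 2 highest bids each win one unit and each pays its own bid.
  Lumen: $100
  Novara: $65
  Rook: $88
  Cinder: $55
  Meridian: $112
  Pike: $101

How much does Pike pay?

Pike pays $101

Bids ranked high→low: 112 (Meridian), 101 (Pike), 100 (Lumen), 88 (Rook), …
Top 2: Meridian, Pike.
Pike wins → own bid $101.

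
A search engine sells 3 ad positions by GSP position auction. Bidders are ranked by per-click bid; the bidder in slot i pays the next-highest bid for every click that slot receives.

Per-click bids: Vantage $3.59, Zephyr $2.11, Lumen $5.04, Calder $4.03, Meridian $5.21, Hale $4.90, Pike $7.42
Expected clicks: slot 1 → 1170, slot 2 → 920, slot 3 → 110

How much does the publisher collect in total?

Ranked by bid: $7.42 (Pike) > $5.21 (Meridian) > $5.04 (Lumen) > $4.90 (Hale) > …
Slot 1: Pike pays $5.21 × 1170 = $6095.70
Slot 2: Meridian pays $5.04 × 920 = $4636.80
Slot 3: Lumen pays $4.90 × 110 = $539.00
Total = $11271.50

Total revenue: $11271.50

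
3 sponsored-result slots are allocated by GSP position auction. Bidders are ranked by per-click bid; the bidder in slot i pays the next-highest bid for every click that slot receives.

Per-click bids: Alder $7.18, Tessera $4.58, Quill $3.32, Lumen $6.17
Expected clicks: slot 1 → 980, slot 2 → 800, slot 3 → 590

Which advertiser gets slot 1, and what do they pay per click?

Alder; $6.17 per click

Sorting advertisers: $7.18 (Alder) > $6.17 (Lumen) > $4.58 (Tessera) > $3.32 (Quill)
Slot 1 goes to the first-ranked bidder, Alder, who pays the next bid down: $6.17/click.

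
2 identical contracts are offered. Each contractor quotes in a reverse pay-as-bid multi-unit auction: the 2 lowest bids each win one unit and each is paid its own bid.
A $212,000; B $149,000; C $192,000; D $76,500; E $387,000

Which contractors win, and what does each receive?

Bids ranked low→high: 76,500 (D), 149,000 (B), 192,000 (C), 212,000 (A), …
Winners (2 units): D, B.
Each winner is paid its own bid: D $76,500, B $149,000.

D $76,500, B $149,000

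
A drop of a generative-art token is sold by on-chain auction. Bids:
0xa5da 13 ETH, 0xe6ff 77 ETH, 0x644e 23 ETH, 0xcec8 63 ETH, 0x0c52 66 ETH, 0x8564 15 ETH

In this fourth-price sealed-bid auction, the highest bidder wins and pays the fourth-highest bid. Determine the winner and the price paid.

Bids in order: 77 (0xe6ff) > 66 (0x0c52) > 63 (0xcec8) > 23 (0x644e) > 15 (0x8564) > 13 (0xa5da)
0xe6ff is highest; pays the fourth-highest bid, 23 ETH.

0xe6ff pays 23 ETH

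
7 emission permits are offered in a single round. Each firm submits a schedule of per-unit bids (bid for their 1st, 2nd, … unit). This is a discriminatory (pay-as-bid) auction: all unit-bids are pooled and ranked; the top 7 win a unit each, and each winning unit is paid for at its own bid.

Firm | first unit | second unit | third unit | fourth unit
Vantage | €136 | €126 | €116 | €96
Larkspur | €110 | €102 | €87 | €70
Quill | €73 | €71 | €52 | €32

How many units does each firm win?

Larkspur 3, Vantage 4

Merging the schedules and taking the best 7: 136 (Vantage-1), 126 (Vantage-2), 116 (Vantage-3), 110 (Larkspur-1), 102 (Larkspur-2), 96 (Vantage-4), 87 (Larkspur-3)
Next rejected bid: €73 (not a price — pay-as-bid).
Allocation: Larkspur 3, Vantage 4.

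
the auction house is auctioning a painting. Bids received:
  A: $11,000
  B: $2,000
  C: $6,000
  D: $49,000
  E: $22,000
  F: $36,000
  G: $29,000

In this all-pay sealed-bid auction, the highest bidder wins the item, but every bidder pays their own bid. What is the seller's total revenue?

Total revenue: $155,000

Sorting bids: 49,000 (D) > 36,000 (F) > 29,000 (G) > 22,000 (E) > 11,000 (A) > 6,000 (C) > …
Every bidder forfeits their bid regardless of winning.
Revenue = 11,000 + 2,000 + 6,000 + 49,000 + 22,000 + 36,000 + 29,000 = $155,000.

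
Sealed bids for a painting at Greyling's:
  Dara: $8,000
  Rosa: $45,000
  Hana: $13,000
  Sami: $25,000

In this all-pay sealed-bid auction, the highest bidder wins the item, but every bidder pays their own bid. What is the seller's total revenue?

Total revenue: $91,000

Bids ranked: 45,000 (Rosa) > 25,000 (Sami) > 13,000 (Hana) > 8,000 (Dara)
Every bidder forfeits their bid regardless of winning.
Revenue = 8,000 + 45,000 + 13,000 + 25,000 = $91,000.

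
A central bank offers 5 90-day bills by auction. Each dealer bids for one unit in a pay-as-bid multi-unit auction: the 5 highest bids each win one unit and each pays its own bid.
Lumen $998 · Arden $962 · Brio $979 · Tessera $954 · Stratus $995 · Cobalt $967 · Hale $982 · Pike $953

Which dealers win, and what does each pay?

Lumen $998, Stratus $995, Hale $982, Brio $979, Cobalt $967

Ordering the bids: 998 (Lumen), 995 (Stratus), 982 (Hale), 979 (Brio), 967 (Cobalt), 962 (Arden), 954 (Tessera), …
Top 5: Lumen, Stratus, Hale, Brio, Cobalt.
Each winner pays its own bid: Lumen $998, Stratus $995, Hale $982, Brio $979, Cobalt $967.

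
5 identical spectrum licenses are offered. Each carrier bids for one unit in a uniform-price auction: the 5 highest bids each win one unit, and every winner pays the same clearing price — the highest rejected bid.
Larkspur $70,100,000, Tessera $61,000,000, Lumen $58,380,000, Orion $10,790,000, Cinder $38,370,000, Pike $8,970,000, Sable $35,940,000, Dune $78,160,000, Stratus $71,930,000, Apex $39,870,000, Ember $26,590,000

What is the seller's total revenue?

Ordering the bids: 78,160,000 (Dune), 71,930,000 (Stratus), 70,100,000 (Larkspur), 61,000,000 (Tessera), 58,380,000 (Lumen), 39,870,000 (Apex), 38,370,000 (Cinder), …
Top 5: Dune, Stratus, Larkspur, Tessera, Lumen.
First losing bid is Apex's $39,870,000, which sets the uniform price.
Total revenue = 5 × $39,870,000 = $199,350,000.

Total revenue: $199,350,000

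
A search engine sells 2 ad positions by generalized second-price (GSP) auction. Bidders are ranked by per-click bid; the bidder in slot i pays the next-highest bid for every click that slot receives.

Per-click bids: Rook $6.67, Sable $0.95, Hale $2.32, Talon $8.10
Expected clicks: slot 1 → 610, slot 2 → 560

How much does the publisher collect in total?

Ranked by bid: $8.10 (Talon) > $6.67 (Rook) > $2.32 (Hale) > …
Slot 1: Talon pays $6.67 × 610 = $4068.70
Slot 2: Rook pays $2.32 × 560 = $1299.20
Total = $5367.90

Total revenue: $5367.90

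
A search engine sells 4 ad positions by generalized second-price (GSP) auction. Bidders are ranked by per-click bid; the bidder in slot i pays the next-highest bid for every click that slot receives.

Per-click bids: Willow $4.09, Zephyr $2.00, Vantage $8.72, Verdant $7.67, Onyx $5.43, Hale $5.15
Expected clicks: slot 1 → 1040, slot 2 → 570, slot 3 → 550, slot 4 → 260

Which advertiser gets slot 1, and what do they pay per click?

Ranked by bid: $8.72 (Vantage) > $7.67 (Verdant) > $5.43 (Onyx) > $5.15 (Hale) > $4.09 (Willow) > …
Slot 1 goes to the first-ranked bidder, Vantage, who pays the next bid down: $7.67/click.

Vantage; $7.67 per click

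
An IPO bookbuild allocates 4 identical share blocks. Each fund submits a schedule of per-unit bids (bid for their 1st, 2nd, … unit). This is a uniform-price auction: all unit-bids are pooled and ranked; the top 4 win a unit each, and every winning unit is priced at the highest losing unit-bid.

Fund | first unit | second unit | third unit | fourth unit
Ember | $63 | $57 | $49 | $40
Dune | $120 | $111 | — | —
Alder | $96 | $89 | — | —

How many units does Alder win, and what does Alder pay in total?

All unit-bids, highest first — top 4: 120 (Dune-1), 111 (Dune-2), 96 (Alder-1), 89 (Alder-2)
The (k+1)-th unit-bid is $63.
Alder wins 2 unit(s) at $63 each.

Alder: 2 units, pays $126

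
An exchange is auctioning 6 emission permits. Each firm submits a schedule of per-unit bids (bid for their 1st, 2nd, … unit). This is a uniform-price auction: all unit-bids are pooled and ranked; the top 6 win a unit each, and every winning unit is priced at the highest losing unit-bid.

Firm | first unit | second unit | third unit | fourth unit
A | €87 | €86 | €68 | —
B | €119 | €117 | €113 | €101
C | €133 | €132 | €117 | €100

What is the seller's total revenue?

Pooled unit-bids ranked (top 6): 133 (C-1), 132 (C-2), 119 (B-1), 117 (B-2), 117 (C-3), 113 (B-3)
Highest rejected unit-bid = €101.
Allocation: B 3, C 3. Every unit priced at €101.
Revenue = 6 × 101 = €606.

Total revenue: €606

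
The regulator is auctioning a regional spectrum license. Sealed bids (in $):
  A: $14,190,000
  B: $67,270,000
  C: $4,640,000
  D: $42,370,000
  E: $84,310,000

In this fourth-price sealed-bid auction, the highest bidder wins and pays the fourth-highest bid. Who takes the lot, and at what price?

Rule: the highest bidder wins and pays the fourth-highest bid.
Bids in order: 84,310,000 (E) > 67,270,000 (B) > 42,370,000 (D) > 14,190,000 (A) > 4,640,000 (C)
E is highest; pays the fourth-highest bid, $14,190,000.

E pays $14,190,000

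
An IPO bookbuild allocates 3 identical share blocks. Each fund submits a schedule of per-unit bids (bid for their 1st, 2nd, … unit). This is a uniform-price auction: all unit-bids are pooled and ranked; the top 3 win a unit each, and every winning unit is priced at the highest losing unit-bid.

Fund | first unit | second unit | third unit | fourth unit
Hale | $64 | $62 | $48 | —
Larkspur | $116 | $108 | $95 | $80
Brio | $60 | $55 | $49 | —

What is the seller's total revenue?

Total revenue: $240

Merging the schedules and taking the best 3: 116 (Larkspur-1), 108 (Larkspur-2), 95 (Larkspur-3)
Highest rejected unit-bid = $80.
Allocation: Larkspur 3. Every unit priced at $80.
Revenue = 3 × 80 = $240.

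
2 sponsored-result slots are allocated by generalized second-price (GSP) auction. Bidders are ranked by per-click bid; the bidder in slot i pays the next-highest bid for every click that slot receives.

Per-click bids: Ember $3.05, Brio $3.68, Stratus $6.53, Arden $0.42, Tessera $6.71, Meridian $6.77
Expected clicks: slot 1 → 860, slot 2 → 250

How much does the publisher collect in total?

Total revenue: $7403.10

Sorting advertisers: $6.77 (Meridian) > $6.71 (Tessera) > $6.53 (Stratus) > …
Slot 1: Meridian pays $6.71 × 860 = $5770.60
Slot 2: Tessera pays $6.53 × 250 = $1632.50
Total = $7403.10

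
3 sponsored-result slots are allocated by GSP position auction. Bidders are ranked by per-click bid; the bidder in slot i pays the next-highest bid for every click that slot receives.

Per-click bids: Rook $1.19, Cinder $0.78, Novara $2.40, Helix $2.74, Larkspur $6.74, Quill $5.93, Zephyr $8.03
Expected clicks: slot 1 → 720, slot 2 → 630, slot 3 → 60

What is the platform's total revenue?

Per-click bids in order: $8.03 (Zephyr) > $6.74 (Larkspur) > $5.93 (Quill) > $2.74 (Helix) > …
Slot 1: Zephyr pays $6.74 × 720 = $4852.80
Slot 2: Larkspur pays $5.93 × 630 = $3735.90
Slot 3: Quill pays $2.74 × 60 = $164.40
Total = $8753.10

Total revenue: $8753.10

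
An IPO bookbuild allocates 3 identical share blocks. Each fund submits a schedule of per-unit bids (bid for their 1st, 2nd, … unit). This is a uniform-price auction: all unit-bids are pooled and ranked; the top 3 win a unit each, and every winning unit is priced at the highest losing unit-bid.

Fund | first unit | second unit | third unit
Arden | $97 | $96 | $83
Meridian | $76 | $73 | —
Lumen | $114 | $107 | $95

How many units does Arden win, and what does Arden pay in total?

Merging the schedules and taking the best 3: 114 (Lumen-1), 107 (Lumen-2), 97 (Arden-1)
First bid not allocated: $96.
Arden wins 1 unit(s) at $96 each.

Arden: 1 unit, pays $96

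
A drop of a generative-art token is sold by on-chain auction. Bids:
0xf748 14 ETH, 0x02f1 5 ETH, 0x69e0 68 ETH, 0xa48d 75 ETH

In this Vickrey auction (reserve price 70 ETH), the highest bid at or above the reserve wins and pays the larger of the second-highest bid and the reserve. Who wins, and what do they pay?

Sorting bids: 75 (0xa48d) > 68 (0x69e0) > 14 (0xf748) > 5 (0x02f1)
Highest eligible bid: 0xa48d at 75 ETH.
max(second-highest 68 ETH, reserve 70 ETH) = 70 ETH.

0xa48d pays 70 ETH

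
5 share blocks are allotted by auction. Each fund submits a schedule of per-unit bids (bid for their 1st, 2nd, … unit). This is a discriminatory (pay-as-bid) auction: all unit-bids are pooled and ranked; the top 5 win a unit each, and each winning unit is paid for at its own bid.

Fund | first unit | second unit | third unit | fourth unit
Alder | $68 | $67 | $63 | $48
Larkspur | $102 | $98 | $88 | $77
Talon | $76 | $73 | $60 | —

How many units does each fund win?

Merging the schedules and taking the best 5: 102 (Larkspur-1), 98 (Larkspur-2), 88 (Larkspur-3), 77 (Larkspur-4), 76 (Talon-1)
Next rejected bid: $73 (not a price — pay-as-bid).
Allocation: Larkspur 4, Talon 1.

Larkspur 4, Talon 1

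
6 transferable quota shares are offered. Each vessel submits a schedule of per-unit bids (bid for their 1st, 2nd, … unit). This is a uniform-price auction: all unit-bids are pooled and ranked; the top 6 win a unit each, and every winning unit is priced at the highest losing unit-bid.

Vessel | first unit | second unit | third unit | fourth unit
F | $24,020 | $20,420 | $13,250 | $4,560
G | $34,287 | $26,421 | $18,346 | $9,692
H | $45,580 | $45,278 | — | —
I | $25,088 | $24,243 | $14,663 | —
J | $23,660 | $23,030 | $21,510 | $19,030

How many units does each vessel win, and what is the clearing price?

Pooled unit-bids ranked (top 6): 45,580 (H-1), 45,278 (H-2), 34,287 (G-1), 26,421 (G-2), 25,088 (I-1), 24,243 (I-2)
First bid not allocated: $24,020.
Allocation: G 2, H 2, I 2.

G 2, H 2, I 2; clearing price $24,020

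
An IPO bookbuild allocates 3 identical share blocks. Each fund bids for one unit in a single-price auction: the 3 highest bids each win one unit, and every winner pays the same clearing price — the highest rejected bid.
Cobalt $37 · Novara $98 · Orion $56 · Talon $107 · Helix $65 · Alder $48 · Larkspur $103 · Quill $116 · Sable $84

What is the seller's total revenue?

Total revenue: $294

Bids ranked high→low: 116 (Quill), 107 (Talon), 103 (Larkspur), 98 (Novara), 84 (Sable), …
The 3 highest are Quill, Talon, Larkspur.
Clearing price = highest rejected bid = $98.
Total revenue = 3 × $98 = $294.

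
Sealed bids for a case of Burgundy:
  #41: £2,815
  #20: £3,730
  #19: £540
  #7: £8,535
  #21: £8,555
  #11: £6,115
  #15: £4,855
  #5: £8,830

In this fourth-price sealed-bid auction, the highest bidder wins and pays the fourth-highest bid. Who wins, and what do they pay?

Rule: the highest bidder wins and pays the fourth-highest bid.
Sorting bids: 8,830 (#5) > 8,555 (#21) > 8,535 (#7) > 6,115 (#11) > 4,855 (#15) > 3,730 (#20) > …
#5 wins; payment is bid #4 in the ranking = £6,115.

#5 pays £6,115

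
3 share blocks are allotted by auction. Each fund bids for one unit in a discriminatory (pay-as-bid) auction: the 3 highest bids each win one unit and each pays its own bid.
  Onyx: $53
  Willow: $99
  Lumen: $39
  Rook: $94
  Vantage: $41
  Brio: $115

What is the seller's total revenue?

Ordering the bids: 115 (Brio), 99 (Willow), 94 (Rook), 53 (Onyx), 41 (Vantage), …
Top 3: Brio, Willow, Rook.
Total revenue = 115 + 99 + 94 = $308.

Total revenue: $308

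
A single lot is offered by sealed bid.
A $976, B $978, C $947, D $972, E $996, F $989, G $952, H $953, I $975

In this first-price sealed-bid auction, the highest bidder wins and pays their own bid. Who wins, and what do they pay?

E pays $996

Bids in order: 996 (E) > 989 (F) > 978 (B) > 976 (A) > 975 (I) > 972 (D) > …
E is highest → pays own bid, $996.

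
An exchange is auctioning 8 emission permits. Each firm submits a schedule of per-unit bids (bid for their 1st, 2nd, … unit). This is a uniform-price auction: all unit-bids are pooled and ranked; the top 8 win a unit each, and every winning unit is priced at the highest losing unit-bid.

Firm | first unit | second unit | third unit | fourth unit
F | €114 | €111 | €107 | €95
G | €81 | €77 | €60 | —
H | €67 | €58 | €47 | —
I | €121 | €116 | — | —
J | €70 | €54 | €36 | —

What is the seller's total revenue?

Total revenue: €560

All unit-bids, highest first — top 8: 121 (I-1), 116 (I-2), 114 (F-1), 111 (F-2), 107 (F-3), 95 (F-4), 81 (G-1), 77 (G-2)
Highest rejected unit-bid = €70.
Allocation: F 4, G 2, I 2. Every unit priced at €70.
Revenue = 8 × 70 = €560.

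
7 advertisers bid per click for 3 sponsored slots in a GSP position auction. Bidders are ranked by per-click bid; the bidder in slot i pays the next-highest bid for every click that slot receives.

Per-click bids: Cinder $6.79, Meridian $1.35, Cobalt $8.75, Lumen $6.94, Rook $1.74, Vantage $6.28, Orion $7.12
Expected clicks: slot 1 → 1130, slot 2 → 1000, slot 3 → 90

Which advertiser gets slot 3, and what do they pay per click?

Lumen; $6.79 per click

Per-click bids in order: $8.75 (Cobalt) > $7.12 (Orion) > $6.94 (Lumen) > $6.79 (Cinder) > …
Slot 3 goes to the third-ranked bidder, Lumen, who pays the next bid down: $6.79/click.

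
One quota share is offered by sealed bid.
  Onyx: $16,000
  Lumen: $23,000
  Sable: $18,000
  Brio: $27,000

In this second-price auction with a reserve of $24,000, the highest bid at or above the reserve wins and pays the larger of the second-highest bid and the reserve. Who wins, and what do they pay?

Brio pays $24,000

Bids ranked: 27,000 (Brio) > 23,000 (Lumen) > 18,000 (Sable) > 16,000 (Onyx)
Brio has the top bid at or above the reserve ($27,000).
Second-highest bid $23,000 is below the reserve $24,000, so the reserve binds → payment $24,000.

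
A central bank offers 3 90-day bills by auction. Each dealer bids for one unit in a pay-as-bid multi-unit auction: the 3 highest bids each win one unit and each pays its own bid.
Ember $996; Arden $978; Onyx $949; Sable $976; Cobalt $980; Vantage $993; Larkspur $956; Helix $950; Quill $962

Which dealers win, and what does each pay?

Sorting: 996 (Ember), 993 (Vantage), 980 (Cobalt), 978 (Arden), 976 (Sable), …
Top 3: Ember, Vantage, Cobalt.
Each winner pays its own bid: Ember $996, Vantage $993, Cobalt $980.

Ember $996, Vantage $993, Cobalt $980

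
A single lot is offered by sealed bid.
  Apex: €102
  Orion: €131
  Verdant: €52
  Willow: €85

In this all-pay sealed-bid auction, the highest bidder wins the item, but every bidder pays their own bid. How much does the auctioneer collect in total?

Total revenue: €370

Bids in order: 131 (Orion) > 102 (Apex) > 85 (Willow) > 52 (Verdant)
Every bidder forfeits their bid regardless of winning.
Revenue = 102 + 131 + 52 + 85 = €370.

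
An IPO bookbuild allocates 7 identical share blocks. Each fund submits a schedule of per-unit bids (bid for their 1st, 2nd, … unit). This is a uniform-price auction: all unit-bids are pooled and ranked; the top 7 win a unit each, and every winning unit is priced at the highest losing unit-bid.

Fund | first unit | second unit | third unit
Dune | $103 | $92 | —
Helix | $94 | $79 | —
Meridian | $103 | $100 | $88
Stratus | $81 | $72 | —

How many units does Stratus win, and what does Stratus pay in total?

Merging the schedules and taking the best 7: 103 (Dune-1), 103 (Meridian-1), 100 (Meridian-2), 94 (Helix-1), 92 (Dune-2), 88 (Meridian-3), 81 (Stratus-1)
The (k+1)-th unit-bid is $79.
Stratus wins 1 unit(s) at $79 each.

Stratus: 1 unit, pays $79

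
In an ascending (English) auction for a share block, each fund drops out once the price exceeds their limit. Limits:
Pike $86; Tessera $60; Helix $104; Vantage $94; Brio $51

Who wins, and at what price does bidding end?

Ascending (English) auction: the price rises until one bidder remains; the winner pays the price at which the last rival dropped out.
Sorting limits: 104 (Helix) > 94 (Vantage) > 86 (Pike) > 60 (Tessera) > 51 (Brio)
Bidding ends when Vantage exits at $94; Helix takes it.

Helix wins at $94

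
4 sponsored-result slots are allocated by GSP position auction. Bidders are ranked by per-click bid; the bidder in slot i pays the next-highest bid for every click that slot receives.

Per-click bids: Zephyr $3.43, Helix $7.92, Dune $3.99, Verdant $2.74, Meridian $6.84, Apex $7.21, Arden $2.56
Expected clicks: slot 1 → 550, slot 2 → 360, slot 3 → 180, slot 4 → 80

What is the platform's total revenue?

Total revenue: $7420.50

Ranked by bid: $7.92 (Helix) > $7.21 (Apex) > $6.84 (Meridian) > $3.99 (Dune) > $3.43 (Zephyr) > …
Slot 1: Helix pays $7.21 × 550 = $3965.50
Slot 2: Apex pays $6.84 × 360 = $2462.40
Slot 3: Meridian pays $3.99 × 180 = $718.20
Slot 4: Dune pays $3.43 × 80 = $274.40
Total = $7420.50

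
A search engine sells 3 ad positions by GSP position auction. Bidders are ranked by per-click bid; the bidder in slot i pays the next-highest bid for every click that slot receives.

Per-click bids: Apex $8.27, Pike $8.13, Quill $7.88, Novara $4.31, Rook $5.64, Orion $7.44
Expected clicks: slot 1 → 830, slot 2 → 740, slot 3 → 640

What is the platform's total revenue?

Sorting advertisers: $8.27 (Apex) > $8.13 (Pike) > $7.88 (Quill) > $7.44 (Orion) > …
Slot 1: Apex pays $8.13 × 830 = $6747.90
Slot 2: Pike pays $7.88 × 740 = $5831.20
Slot 3: Quill pays $7.44 × 640 = $4761.60
Total = $17340.70

Total revenue: $17340.70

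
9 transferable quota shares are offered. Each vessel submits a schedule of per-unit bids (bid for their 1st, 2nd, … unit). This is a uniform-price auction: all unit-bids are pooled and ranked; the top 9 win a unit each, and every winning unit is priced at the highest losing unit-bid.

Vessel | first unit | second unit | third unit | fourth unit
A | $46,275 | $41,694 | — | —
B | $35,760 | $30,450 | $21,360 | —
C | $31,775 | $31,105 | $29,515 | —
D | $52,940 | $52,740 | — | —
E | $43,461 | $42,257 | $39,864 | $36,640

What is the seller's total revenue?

Total revenue: $285,975

Merging the schedules and taking the best 9: 52,940 (D-1), 52,740 (D-2), 46,275 (A-1), 43,461 (E-1), 42,257 (E-2), 41,694 (A-2), 39,864 (E-3), 36,640 (E-4), 35,760 (B-1)
The (k+1)-th unit-bid is $31,775.
Allocation: A 2, B 1, D 2, E 4. Every unit priced at $31,775.
Revenue = 9 × 31,775 = $285,975.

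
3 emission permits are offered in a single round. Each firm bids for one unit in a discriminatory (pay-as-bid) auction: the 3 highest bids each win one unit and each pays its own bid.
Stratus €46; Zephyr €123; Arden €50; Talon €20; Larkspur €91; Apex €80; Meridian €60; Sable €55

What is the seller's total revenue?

Ordering the bids: 123 (Zephyr), 91 (Larkspur), 80 (Apex), 60 (Meridian), 55 (Sable), …
Top 3: Zephyr, Larkspur, Apex.
Total revenue = 123 + 91 + 80 = €294.

Total revenue: €294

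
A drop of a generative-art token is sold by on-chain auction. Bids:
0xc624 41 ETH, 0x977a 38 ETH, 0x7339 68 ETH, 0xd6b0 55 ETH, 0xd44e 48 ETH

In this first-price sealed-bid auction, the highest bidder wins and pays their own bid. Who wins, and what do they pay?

Bids ranked: 68 (0x7339) > 55 (0xd6b0) > 48 (0xd44e) > 41 (0xc624) > 38 (0x977a)
0x7339 has the highest bid and pays exactly that: 68 ETH.

0x7339 pays 68 ETH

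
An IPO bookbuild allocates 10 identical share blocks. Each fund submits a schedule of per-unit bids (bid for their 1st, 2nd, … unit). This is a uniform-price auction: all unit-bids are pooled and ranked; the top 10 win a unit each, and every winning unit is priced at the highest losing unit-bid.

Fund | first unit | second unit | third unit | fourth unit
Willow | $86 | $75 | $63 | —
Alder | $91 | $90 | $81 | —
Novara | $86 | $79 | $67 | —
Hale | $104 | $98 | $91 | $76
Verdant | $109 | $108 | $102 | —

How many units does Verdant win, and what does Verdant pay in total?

Verdant: 3 units, pays $243

Merging the schedules and taking the best 10: 109 (Verdant-1), 108 (Verdant-2), 104 (Hale-1), 102 (Verdant-3), 98 (Hale-2), 91 (Alder-1), 91 (Hale-3), 90 (Alder-2), 86 (Willow-1), 86 (Novara-1)
The (k+1)-th unit-bid is $81.
Verdant wins 3 unit(s) at $81 each.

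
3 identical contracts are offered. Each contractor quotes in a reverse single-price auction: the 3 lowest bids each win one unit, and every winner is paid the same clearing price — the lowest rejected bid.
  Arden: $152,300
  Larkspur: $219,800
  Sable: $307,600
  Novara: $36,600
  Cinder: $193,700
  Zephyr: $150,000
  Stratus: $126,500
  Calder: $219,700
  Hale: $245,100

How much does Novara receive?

Bids ranked low→high: 36,600 (Novara), 126,500 (Stratus), 150,000 (Zephyr), 152,300 (Arden), 193,700 (Cinder), …
Lowest 3: Novara, Stratus, Zephyr.
First losing bid is Arden's $152,300, which sets the uniform price.
Novara wins → is paid $152,300.

Novara is paid $152,300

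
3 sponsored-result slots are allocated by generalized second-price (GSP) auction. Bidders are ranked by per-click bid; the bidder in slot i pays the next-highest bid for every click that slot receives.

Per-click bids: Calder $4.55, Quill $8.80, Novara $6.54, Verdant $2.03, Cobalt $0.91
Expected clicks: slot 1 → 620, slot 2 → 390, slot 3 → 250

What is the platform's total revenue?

Per-click bids in order: $8.80 (Quill) > $6.54 (Novara) > $4.55 (Calder) > $2.03 (Verdant) > …
Slot 1: Quill pays $6.54 × 620 = $4054.80
Slot 2: Novara pays $4.55 × 390 = $1774.50
Slot 3: Calder pays $2.03 × 250 = $507.50
Total = $6336.80

Total revenue: $6336.80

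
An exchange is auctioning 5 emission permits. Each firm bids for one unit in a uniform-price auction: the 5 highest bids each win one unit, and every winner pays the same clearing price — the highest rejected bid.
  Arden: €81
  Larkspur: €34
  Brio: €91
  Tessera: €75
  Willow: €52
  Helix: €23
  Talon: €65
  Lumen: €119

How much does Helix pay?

Helix pays €0

Ordering the bids: 119 (Lumen), 91 (Brio), 81 (Arden), 75 (Tessera), 65 (Talon), 52 (Willow), 34 (Larkspur), …
The 5 highest are Lumen, Brio, Arden, Tessera, Talon.
Clearing price = highest rejected bid = €52.
Helix does not win → pays €0.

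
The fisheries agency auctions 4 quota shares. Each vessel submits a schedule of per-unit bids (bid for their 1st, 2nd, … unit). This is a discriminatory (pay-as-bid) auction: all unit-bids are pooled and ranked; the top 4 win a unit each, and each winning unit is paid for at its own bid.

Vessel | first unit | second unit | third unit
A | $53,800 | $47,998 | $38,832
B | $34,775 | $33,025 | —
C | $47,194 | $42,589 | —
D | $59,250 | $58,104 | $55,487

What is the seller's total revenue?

Total revenue: $226,641

All unit-bids, highest first — top 4: 59,250 (D-1), 58,104 (D-2), 55,487 (D-3), 53,800 (A-1)
Next rejected bid: $47,998 (not a price — pay-as-bid).
Each winning unit pays its own bid.
Revenue = 59,250 + 58,104 + 55,487 + 53,800 = $226,641.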